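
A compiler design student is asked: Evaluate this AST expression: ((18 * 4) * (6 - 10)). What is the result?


Expression: ((18 * 4) * (6 - 10))
Evaluating step by step:
  18 * 4 = 72
  6 - 10 = -4
  72 * -4 = -288
Result: -288

-288


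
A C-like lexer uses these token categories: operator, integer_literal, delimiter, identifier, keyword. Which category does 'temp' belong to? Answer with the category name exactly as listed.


Token: 'temp'
Checking categories:
  identifier: YES
  integer_literal: no
  operator: no
  keyword: no
  delimiter: no
Category: identifier

identifier


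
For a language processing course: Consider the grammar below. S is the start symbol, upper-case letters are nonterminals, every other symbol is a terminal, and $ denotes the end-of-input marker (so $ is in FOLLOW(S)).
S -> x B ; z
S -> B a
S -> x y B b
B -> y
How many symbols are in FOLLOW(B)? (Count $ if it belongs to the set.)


S is the start symbol and does not occur in any rule body, so FOLLOW(S) = {$}.
Examining every occurrence of B in a rule body:
  S -> x B ; z : B is followed by terminal ';' -> add ';'
  S -> B a : B is followed by terminal 'a' -> add 'a'
  S -> x y B b : B is followed by terminal 'b' -> add 'b'
  B -> y : B does not occur in the body -> contributes nothing
FOLLOW(B) = {;, a, b}
Count: 3

3


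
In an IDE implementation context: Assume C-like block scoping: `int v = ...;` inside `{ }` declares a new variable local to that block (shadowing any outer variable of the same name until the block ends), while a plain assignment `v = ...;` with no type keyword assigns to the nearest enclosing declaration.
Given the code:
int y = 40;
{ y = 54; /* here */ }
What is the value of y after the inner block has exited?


Analyzing scoping rules:
Outer scope: declares y = 40
Inner block: 'y = 54;' has no type keyword, so it is an assignment to the outer y (no shadowing)
The assignment changed the outer variable itself, so the new value persists after the block -> 54
Result: 54

54


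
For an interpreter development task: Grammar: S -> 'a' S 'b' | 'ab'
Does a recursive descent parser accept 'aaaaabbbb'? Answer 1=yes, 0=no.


Grammar accepts strings of the form a^n b^n (n >= 1)
Word: 'aaaaabbbb'
Counting: 5 a's and 4 b's
Check: 5 == 4? No
Mismatch: a-count != b-count
Rejected

0


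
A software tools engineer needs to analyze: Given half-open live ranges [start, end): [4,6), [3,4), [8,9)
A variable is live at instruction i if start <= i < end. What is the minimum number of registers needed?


Live ranges:
  Var0: [4, 6)
  Var1: [3, 4)
  Var2: [8, 9)
Sweep-line events (position, delta, active):
  pos=3 start -> active=1
  pos=4 end -> active=0
  pos=4 start -> active=1
  pos=6 end -> active=0
  pos=8 start -> active=1
  pos=9 end -> active=0
Maximum simultaneous active: 1
Minimum registers needed: 1

1


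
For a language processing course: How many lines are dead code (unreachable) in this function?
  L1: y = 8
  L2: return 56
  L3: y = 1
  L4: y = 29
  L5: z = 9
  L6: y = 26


Analyzing control flow:
  L1: reachable (before return)
  L2: reachable (return statement)
  L3: DEAD (after return at L2)
  L4: DEAD (after return at L2)
  L5: DEAD (after return at L2)
  L6: DEAD (after return at L2)
Return at L2, total lines = 6
Dead lines: L3 through L6
Count: 4

4


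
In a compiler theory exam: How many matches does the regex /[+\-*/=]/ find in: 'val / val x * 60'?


Pattern: /[+\-*/=]/ (operators)
Input: 'val / val x * 60'
Scanning for matches:
  Match 1: '/'
  Match 2: '*'
Total matches: 2

2


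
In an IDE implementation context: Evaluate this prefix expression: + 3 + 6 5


Parsing prefix expression: + 3 + 6 5
Step 1: Innermost operation '+ 6 5'
  6 + 5 = 11
Step 2: Outer operation '+ 3 [11]'
  3 + 11 = 14

14


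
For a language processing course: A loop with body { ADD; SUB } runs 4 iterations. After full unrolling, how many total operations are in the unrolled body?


Loop body operations: ADD, SUB (2 ops per iteration)
Unrolling 4 iterations:
  Iteration 1: ADD, SUB (2 ops)
  Iteration 2: ADD, SUB (2 ops)
  Iteration 3: ADD, SUB (2 ops)
  Iteration 4: ADD, SUB (2 ops)
Total: 4 iterations * 2 ops/iter = 8 operations

8


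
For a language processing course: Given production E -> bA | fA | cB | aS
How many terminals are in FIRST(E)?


Production: E -> bA | fA | cB | aS
Examining each alternative for leading terminals:
  E -> bA : first terminal = 'b'
  E -> fA : first terminal = 'f'
  E -> cB : first terminal = 'c'
  E -> aS : first terminal = 'a'
FIRST(E) = {a, b, c, f}
Count: 4

4


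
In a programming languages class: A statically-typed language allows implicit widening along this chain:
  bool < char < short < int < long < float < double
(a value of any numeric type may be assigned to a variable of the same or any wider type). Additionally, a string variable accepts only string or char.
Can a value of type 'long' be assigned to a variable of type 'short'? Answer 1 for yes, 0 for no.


Target variable type: short
Source value type: long
Numeric ranks: long=4, short=2
Widening allowed iff rank(source) <= rank(target): 4 <= 2? No
Result: 0

0


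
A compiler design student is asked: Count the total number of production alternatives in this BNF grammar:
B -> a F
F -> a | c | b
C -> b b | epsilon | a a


Counting alternatives per rule:
  B: 1 alternative(s)
  F: 3 alternative(s)
  C: 3 alternative(s)
Sum: 1 + 3 + 3 = 7

7


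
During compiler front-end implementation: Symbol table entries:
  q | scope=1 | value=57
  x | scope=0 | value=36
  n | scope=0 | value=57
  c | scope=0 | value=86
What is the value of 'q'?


Searching symbol table for 'q':
  q | scope=1 | value=57 <- MATCH
  x | scope=0 | value=36
  n | scope=0 | value=57
  c | scope=0 | value=86
Found 'q' at scope 1 with value 57

57


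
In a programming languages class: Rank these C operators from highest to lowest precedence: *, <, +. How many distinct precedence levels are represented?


Looking up precedence for each operator:
  * -> precedence 6
  < -> precedence 4
  + -> precedence 5
Sorted highest to lowest: *, +, <
Distinct precedence values: [6, 5, 4]
Number of distinct levels: 3

3


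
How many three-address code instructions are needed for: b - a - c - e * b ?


Expression: b - a - c - e * b
Generating three-address code (respecting * over +/- precedence):
  Instruction 1: t1 = e * b
  Instruction 2: t2 = b - a
  Instruction 3: t3 = t2 - c
  Instruction 4: t4 = t3 - t1
Total instructions: 4

4


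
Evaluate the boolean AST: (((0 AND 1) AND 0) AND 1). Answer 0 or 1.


Step 1: Evaluate inner node
  0 AND 1 = 0
Step 2: Evaluate next node
  0 AND 0 = 0
Step 3: Evaluate root node
  0 AND 1 = 0

0


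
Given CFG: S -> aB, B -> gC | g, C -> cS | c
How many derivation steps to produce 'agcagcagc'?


Grammar: S -> aB, B -> gC | g, C -> cS | c
Deriving 'agcagcagc':
Step 1: S -> aB => aB
Step 2: B -> gC => agC
Step 3: C -> cS => agcS
Step 4: S -> aB => agcaB
Step 5: B -> gC => agcagC
Step 6: C -> cS => agcagcS
Step 7: S -> aB => agcagcaB
Step 8: B -> gC => agcagcagC
Step 9: C -> c => agcagcagc
Total derivation steps: 9

9


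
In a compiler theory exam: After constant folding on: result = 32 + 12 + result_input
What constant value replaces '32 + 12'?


Identifying constant sub-expression:
  Original: result = 32 + 12 + result_input
  32 and 12 are both compile-time constants
  Evaluating: 32 + 12 = 44
  After folding: result = 44 + result_input

44


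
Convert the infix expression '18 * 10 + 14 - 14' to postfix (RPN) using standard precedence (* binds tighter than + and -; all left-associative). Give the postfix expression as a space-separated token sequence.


Applying the shunting-yard algorithm:
  Operand 18 -> output
  Push '*' onto operator stack -> op-stack: [*]
  Operand 10 -> output
  See '+' (prec 1); top '*' (prec 2) >= it -> pop '*' to output
  Push '+' onto operator stack -> op-stack: [+]
  Operand 14 -> output
  See '-' (prec 1); top '+' (prec 1) >= it -> pop '+' to output
  Push '-' onto operator stack -> op-stack: [-]
  Operand 14 -> output
  End of input: pop '-' to output
Postfix result: 18 10 * 14 + 14 -

18 10 * 14 + 14 -


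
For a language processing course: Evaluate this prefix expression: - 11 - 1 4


Parsing prefix expression: - 11 - 1 4
Step 1: Innermost operation '- 1 4'
  1 - 4 = -3
Step 2: Outer operation '- 11 [-3]'
  11 - -3 = 14

14


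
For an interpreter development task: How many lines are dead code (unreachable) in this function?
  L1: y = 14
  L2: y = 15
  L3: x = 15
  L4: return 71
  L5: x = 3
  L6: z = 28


Analyzing control flow:
  L1: reachable (before return)
  L2: reachable (before return)
  L3: reachable (before return)
  L4: reachable (return statement)
  L5: DEAD (after return at L4)
  L6: DEAD (after return at L4)
Return at L4, total lines = 6
Dead lines: L5 through L6
Count: 2

2


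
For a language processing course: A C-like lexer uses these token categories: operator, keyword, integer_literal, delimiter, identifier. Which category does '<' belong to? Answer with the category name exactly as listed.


Token: '<'
Checking categories:
  identifier: no
  integer_literal: no
  operator: YES
  keyword: no
  delimiter: no
Category: operator

operator


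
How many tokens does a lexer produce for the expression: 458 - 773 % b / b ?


Scanning '458 - 773 % b / b'
Token 1: '458' -> integer_literal
Token 2: '-' -> operator
Token 3: '773' -> integer_literal
Token 4: '%' -> operator
Token 5: 'b' -> identifier
Token 6: '/' -> operator
Token 7: 'b' -> identifier
Total tokens: 7

7


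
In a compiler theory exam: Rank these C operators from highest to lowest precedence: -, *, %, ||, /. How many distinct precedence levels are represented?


Looking up precedence for each operator:
  - -> precedence 5
  * -> precedence 6
  % -> precedence 6
  || -> precedence 1
  / -> precedence 6
Sorted highest to lowest: *, %, /, -, ||
Distinct precedence values: [6, 5, 1]
Number of distinct levels: 3

3


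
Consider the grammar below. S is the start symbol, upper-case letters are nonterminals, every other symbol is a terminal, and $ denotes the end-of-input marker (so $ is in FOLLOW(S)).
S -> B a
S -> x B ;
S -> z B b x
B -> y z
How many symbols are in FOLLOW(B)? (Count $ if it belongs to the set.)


S is the start symbol and does not occur in any rule body, so FOLLOW(S) = {$}.
Examining every occurrence of B in a rule body:
  S -> B a : B is followed by terminal 'a' -> add 'a'
  S -> x B ; : B is followed by terminal ';' -> add ';'
  S -> z B b x : B is followed by terminal 'b' -> add 'b'
  B -> y z : B does not occur in the body -> contributes nothing
FOLLOW(B) = {;, a, b}
Count: 3

3


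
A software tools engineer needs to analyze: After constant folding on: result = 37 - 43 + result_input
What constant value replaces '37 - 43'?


Identifying constant sub-expression:
  Original: result = 37 - 43 + result_input
  37 and 43 are both compile-time constants
  Evaluating: 37 - 43 = -6
  After folding: result = -6 + result_input

-6


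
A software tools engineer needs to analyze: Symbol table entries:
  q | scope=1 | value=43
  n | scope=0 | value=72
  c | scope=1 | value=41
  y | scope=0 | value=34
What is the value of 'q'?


Searching symbol table for 'q':
  q | scope=1 | value=43 <- MATCH
  n | scope=0 | value=72
  c | scope=1 | value=41
  y | scope=0 | value=34
Found 'q' at scope 1 with value 43

43


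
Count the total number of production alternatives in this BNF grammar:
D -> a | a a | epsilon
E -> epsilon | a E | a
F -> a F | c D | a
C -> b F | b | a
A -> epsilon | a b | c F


Counting alternatives per rule:
  D: 3 alternative(s)
  E: 3 alternative(s)
  F: 3 alternative(s)
  C: 3 alternative(s)
  A: 3 alternative(s)
Sum: 3 + 3 + 3 + 3 + 3 = 15

15


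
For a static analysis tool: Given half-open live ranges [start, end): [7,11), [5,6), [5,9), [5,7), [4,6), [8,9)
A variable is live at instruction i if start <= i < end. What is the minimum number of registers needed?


Live ranges:
  Var0: [7, 11)
  Var1: [5, 6)
  Var2: [5, 9)
  Var3: [5, 7)
  Var4: [4, 6)
  Var5: [8, 9)
Sweep-line events (position, delta, active):
  pos=4 start -> active=1
  pos=5 start -> active=2
  pos=5 start -> active=3
  pos=5 start -> active=4
  pos=6 end -> active=3
  pos=6 end -> active=2
  pos=7 end -> active=1
  pos=7 start -> active=2
  pos=8 start -> active=3
  pos=9 end -> active=2
  pos=9 end -> active=1
  pos=11 end -> active=0
Maximum simultaneous active: 4
Minimum registers needed: 4

4


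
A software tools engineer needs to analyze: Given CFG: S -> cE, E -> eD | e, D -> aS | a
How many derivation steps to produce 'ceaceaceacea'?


Grammar: S -> cE, E -> eD | e, D -> aS | a
Deriving 'ceaceaceacea':
Step 1: S -> cE => cE
Step 2: E -> eD => ceD
Step 3: D -> aS => ceaS
Step 4: S -> cE => ceacE
Step 5: E -> eD => ceaceD
Step 6: D -> aS => ceaceaS
Step 7: S -> cE => ceaceacE
Step 8: E -> eD => ceaceaceD
Step 9: D -> aS => ceaceaceaS
Step 10: S -> cE => ceaceaceacE
Step 11: E -> eD => ceaceaceaceD
Step 12: D -> a => ceaceaceacea
Total derivation steps: 12

12


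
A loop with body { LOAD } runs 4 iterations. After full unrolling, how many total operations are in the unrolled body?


Loop body operations: LOAD (1 op per iteration)
Unrolling 4 iterations:
  Iteration 1: LOAD (1 ops)
  Iteration 2: LOAD (1 ops)
  Iteration 3: LOAD (1 ops)
  Iteration 4: LOAD (1 ops)
Total: 4 iterations * 1 ops/iter = 4 operations

4


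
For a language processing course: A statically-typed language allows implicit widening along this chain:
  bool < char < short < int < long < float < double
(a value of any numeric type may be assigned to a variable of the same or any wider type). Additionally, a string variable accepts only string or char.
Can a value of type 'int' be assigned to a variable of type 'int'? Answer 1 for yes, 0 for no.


Target variable type: int
Source value type: int
Numeric ranks: int=3, int=3
Widening allowed iff rank(source) <= rank(target): 3 <= 3? Yes
Result: 1

1


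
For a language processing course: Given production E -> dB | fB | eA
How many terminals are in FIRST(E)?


Production: E -> dB | fB | eA
Examining each alternative for leading terminals:
  E -> dB : first terminal = 'd'
  E -> fB : first terminal = 'f'
  E -> eA : first terminal = 'e'
FIRST(E) = {d, e, f}
Count: 3

3


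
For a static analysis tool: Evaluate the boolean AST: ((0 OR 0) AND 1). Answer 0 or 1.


Step 1: Evaluate inner node
  0 OR 0 = 0
Step 2: Evaluate root node
  0 AND 1 = 0

0


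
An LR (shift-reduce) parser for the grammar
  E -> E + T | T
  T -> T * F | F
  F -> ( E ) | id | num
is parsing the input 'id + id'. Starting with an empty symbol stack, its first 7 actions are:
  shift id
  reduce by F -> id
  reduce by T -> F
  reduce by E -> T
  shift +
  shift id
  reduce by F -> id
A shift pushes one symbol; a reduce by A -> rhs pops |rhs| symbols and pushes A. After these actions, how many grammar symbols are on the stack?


Tracking the symbol stack through each action:
  Action 1: shift 'id' : push -> stack = [id] (size 1)
  Action 2: reduce by F -> id : pop 1, push F -> stack = [F] (size 1)
  Action 3: reduce by T -> F : pop 1, push T -> stack = [T] (size 1)
  Action 4: reduce by E -> T : pop 1, push E -> stack = [E] (size 1)
  Action 5: shift '+' : push -> stack = [E, +] (size 2)
  Action 6: shift 'id' : push -> stack = [E, +, id] (size 3)
  Action 7: reduce by F -> id : pop 1, push F -> stack = [E, +, F] (size 3)
Final stack size: 3

3


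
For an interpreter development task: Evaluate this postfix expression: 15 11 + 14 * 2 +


Processing tokens left to right:
Push 15, Push 11
Pop 15 and 11, compute 15 + 11 = 26, push 26
Push 14
Pop 26 and 14, compute 26 * 14 = 364, push 364
Push 2
Pop 364 and 2, compute 364 + 2 = 366, push 366
Stack result: 366

366


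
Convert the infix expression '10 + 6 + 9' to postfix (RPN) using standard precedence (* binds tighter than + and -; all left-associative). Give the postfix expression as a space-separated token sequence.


Applying the shunting-yard algorithm:
  Operand 10 -> output
  Push '+' onto operator stack -> op-stack: [+]
  Operand 6 -> output
  See '+' (prec 1); top '+' (prec 1) >= it -> pop '+' to output
  Push '+' onto operator stack -> op-stack: [+]
  Operand 9 -> output
  End of input: pop '+' to output
Postfix result: 10 6 + 9 +

10 6 + 9 +


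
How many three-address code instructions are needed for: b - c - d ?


Expression: b - c - d
Generating three-address code (respecting * over +/- precedence):
  Instruction 1: t1 = b - c
  Instruction 2: t2 = t1 - d
Total instructions: 2

2


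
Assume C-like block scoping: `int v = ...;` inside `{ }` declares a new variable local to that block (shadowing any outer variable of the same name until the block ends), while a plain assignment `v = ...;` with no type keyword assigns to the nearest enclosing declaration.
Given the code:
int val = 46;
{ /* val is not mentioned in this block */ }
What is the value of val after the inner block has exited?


Analyzing scoping rules:
Outer scope: declares val = 46
Inner block: val is neither redeclared nor assigned -> unchanged
After the block -> 46
Result: 46

46


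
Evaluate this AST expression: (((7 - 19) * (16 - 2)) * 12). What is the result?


Expression: (((7 - 19) * (16 - 2)) * 12)
Evaluating step by step:
  7 - 19 = -12
  16 - 2 = 14
  -12 * 14 = -168
  -168 * 12 = -2016
Result: -2016

-2016


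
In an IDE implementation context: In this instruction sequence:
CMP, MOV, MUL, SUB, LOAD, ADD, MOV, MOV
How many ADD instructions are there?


Scanning instruction sequence for ADD:
  Position 1: CMP
  Position 2: MOV
  Position 3: MUL
  Position 4: SUB
  Position 5: LOAD
  Position 6: ADD <- MATCH
  Position 7: MOV
  Position 8: MOV
Matches at positions: [6]
Total ADD count: 1

1


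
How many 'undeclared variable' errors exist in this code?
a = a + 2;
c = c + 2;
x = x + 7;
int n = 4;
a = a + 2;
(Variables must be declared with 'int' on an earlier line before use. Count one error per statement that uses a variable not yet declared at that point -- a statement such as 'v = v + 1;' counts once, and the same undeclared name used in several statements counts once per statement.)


Scanning code line by line:
  Line 1: use 'a' -> ERROR (undeclared)
  Line 2: use 'c' -> ERROR (undeclared)
  Line 3: use 'x' -> ERROR (undeclared)
  Line 4: declare 'n' -> declared = ['n']
  Line 5: use 'a' -> ERROR (undeclared)
Total undeclared variable errors: 4

4


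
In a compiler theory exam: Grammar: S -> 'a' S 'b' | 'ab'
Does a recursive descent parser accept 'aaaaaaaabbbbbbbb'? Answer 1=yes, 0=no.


Grammar accepts strings of the form a^n b^n (n >= 1)
Word: 'aaaaaaaabbbbbbbb'
Counting: 8 a's and 8 b's
Check: 8 == 8? Yes
Derivation (S -> aSb applied 7 time(s), then S -> ab): S => aSb => aaSbb => aaaSbbb => aaaaSbbbb => aaaaaSbbbbb => aaaaaaSbbbbbb => aaaaaaaSbbbbbbb => aaaaaaaabbbbbbbb
Accepted

1


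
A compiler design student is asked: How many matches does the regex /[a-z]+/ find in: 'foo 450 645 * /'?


Pattern: /[a-z]+/ (identifiers)
Input: 'foo 450 645 * /'
Scanning for matches:
  Match 1: 'foo'
Total matches: 1

1


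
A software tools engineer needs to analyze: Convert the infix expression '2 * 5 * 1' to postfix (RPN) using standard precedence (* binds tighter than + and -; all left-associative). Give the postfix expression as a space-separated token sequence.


Applying the shunting-yard algorithm:
  Operand 2 -> output
  Push '*' onto operator stack -> op-stack: [*]
  Operand 5 -> output
  See '*' (prec 2); top '*' (prec 2) >= it -> pop '*' to output
  Push '*' onto operator stack -> op-stack: [*]
  Operand 1 -> output
  End of input: pop '*' to output
Postfix result: 2 5 * 1 *

2 5 * 1 *


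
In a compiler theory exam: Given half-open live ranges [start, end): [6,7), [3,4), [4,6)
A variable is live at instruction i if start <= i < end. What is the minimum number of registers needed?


Live ranges:
  Var0: [6, 7)
  Var1: [3, 4)
  Var2: [4, 6)
Sweep-line events (position, delta, active):
  pos=3 start -> active=1
  pos=4 end -> active=0
  pos=4 start -> active=1
  pos=6 end -> active=0
  pos=6 start -> active=1
  pos=7 end -> active=0
Maximum simultaneous active: 1
Minimum registers needed: 1

1


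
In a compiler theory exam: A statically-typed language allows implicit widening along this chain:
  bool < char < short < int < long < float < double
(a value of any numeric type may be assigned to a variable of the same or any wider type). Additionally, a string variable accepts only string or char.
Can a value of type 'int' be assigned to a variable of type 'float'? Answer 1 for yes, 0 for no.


Target variable type: float
Source value type: int
Numeric ranks: int=3, float=5
Widening allowed iff rank(source) <= rank(target): 3 <= 5? Yes
Result: 1

1


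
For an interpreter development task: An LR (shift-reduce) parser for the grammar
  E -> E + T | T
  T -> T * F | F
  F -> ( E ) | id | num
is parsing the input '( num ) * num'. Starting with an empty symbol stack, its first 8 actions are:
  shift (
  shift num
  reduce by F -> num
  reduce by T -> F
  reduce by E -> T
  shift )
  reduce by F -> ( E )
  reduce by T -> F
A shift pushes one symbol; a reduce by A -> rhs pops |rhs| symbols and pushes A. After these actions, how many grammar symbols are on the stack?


Tracking the symbol stack through each action:
  Action 1: shift '(' : push -> stack = [(] (size 1)
  Action 2: shift 'num' : push -> stack = [(, num] (size 2)
  Action 3: reduce by F -> num : pop 1, push F -> stack = [(, F] (size 2)
  Action 4: reduce by T -> F : pop 1, push T -> stack = [(, T] (size 2)
  Action 5: reduce by E -> T : pop 1, push E -> stack = [(, E] (size 2)
  Action 6: shift ')' : push -> stack = [(, E, )] (size 3)
  Action 7: reduce by F -> ( E ) : pop 3, push F -> stack = [F] (size 1)
  Action 8: reduce by T -> F : pop 1, push T -> stack = [T] (size 1)
Final stack size: 1

1


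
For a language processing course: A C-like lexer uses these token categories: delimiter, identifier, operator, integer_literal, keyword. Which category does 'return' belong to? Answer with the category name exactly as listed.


Token: 'return'
Checking categories:
  identifier: no
  integer_literal: no
  operator: no
  keyword: YES
  delimiter: no
Category: keyword

keyword


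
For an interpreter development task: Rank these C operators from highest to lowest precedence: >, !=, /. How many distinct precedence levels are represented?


Looking up precedence for each operator:
  > -> precedence 4
  != -> precedence 3
  / -> precedence 6
Sorted highest to lowest: /, >, !=
Distinct precedence values: [6, 4, 3]
Number of distinct levels: 3

3


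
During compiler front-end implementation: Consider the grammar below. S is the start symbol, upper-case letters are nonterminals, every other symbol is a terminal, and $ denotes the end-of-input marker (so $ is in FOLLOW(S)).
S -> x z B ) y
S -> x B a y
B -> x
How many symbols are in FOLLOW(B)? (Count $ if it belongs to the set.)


S is the start symbol and does not occur in any rule body, so FOLLOW(S) = {$}.
Examining every occurrence of B in a rule body:
  S -> x z B ) y : B is followed by terminal ')' -> add ')'
  S -> x B a y : B is followed by terminal 'a' -> add 'a'
  B -> x : B does not occur in the body -> contributes nothing
FOLLOW(B) = {), a}
Count: 2

2


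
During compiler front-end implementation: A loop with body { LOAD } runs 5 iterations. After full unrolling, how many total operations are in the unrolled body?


Loop body operations: LOAD (1 op per iteration)
Unrolling 5 iterations:
  Iteration 1: LOAD (1 ops)
  Iteration 2: LOAD (1 ops)
  Iteration 3: LOAD (1 ops)
  Iteration 4: LOAD (1 ops)
  Iteration 5: LOAD (1 ops)
Total: 5 iterations * 1 ops/iter = 5 operations

5


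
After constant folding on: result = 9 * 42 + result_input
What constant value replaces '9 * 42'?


Identifying constant sub-expression:
  Original: result = 9 * 42 + result_input
  9 and 42 are both compile-time constants
  Evaluating: 9 * 42 = 378
  After folding: result = 378 + result_input

378


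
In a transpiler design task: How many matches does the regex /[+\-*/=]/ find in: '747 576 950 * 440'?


Pattern: /[+\-*/=]/ (operators)
Input: '747 576 950 * 440'
Scanning for matches:
  Match 1: '*'
Total matches: 1

1


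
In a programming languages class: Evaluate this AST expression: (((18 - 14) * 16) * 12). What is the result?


Expression: (((18 - 14) * 16) * 12)
Evaluating step by step:
  18 - 14 = 4
  4 * 16 = 64
  64 * 12 = 768
Result: 768

768


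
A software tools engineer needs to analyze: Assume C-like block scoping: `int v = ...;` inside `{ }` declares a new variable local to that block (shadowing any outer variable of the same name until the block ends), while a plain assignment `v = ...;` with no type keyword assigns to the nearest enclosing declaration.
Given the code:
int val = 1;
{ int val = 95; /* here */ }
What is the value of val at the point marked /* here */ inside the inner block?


Analyzing scoping rules:
Outer scope: declares val = 1
Inner block: 'int val = 95;' declares a NEW val that shadows the outer one
Inside the block the inner declaration is in scope -> 95
Result: 95

95


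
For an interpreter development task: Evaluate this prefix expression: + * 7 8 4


Parsing prefix expression: + * 7 8 4
Step 1: Innermost operation '* 7 8'
  7 * 8 = 56
Step 2: Outer operation '+ [56] 4'
  56 + 4 = 60

60


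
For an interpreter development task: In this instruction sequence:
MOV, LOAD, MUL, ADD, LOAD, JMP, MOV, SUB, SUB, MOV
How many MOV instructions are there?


Scanning instruction sequence for MOV:
  Position 1: MOV <- MATCH
  Position 2: LOAD
  Position 3: MUL
  Position 4: ADD
  Position 5: LOAD
  Position 6: JMP
  Position 7: MOV <- MATCH
  Position 8: SUB
  Position 9: SUB
  Position 10: MOV <- MATCH
Matches at positions: [1, 7, 10]
Total MOV count: 3

3


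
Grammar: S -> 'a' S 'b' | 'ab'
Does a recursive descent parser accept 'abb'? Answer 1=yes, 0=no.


Grammar accepts strings of the form a^n b^n (n >= 1)
Word: 'abb'
Counting: 1 a's and 2 b's
Check: 1 == 2? No
Mismatch: a-count != b-count
Rejected

0


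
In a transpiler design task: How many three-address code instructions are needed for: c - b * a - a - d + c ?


Expression: c - b * a - a - d + c
Generating three-address code (respecting * over +/- precedence):
  Instruction 1: t1 = b * a
  Instruction 2: t2 = c - t1
  Instruction 3: t3 = t2 - a
  Instruction 4: t4 = t3 - d
  Instruction 5: t5 = t4 + c
Total instructions: 5

5


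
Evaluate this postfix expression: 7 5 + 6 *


Processing tokens left to right:
Push 7, Push 5
Pop 7 and 5, compute 7 + 5 = 12, push 12
Push 6
Pop 12 and 6, compute 12 * 6 = 72, push 72
Stack result: 72

72


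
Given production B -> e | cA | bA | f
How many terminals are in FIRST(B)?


Production: B -> e | cA | bA | f
Examining each alternative for leading terminals:
  B -> e : first terminal = 'e'
  B -> cA : first terminal = 'c'
  B -> bA : first terminal = 'b'
  B -> f : first terminal = 'f'
FIRST(B) = {b, c, e, f}
Count: 4

4


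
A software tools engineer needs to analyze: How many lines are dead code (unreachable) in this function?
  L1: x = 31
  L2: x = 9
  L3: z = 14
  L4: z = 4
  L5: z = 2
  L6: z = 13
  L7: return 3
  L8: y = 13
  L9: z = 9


Analyzing control flow:
  L1: reachable (before return)
  L2: reachable (before return)
  L3: reachable (before return)
  L4: reachable (before return)
  L5: reachable (before return)
  L6: reachable (before return)
  L7: reachable (return statement)
  L8: DEAD (after return at L7)
  L9: DEAD (after return at L7)
Return at L7, total lines = 9
Dead lines: L8 through L9
Count: 2

2


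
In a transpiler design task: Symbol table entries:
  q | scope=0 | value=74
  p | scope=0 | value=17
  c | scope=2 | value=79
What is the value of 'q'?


Searching symbol table for 'q':
  q | scope=0 | value=74 <- MATCH
  p | scope=0 | value=17
  c | scope=2 | value=79
Found 'q' at scope 0 with value 74

74


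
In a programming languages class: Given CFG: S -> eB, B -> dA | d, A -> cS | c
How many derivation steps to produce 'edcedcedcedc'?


Grammar: S -> eB, B -> dA | d, A -> cS | c
Deriving 'edcedcedcedc':
Step 1: S -> eB => eB
Step 2: B -> dA => edA
Step 3: A -> cS => edcS
Step 4: S -> eB => edceB
Step 5: B -> dA => edcedA
Step 6: A -> cS => edcedcS
Step 7: S -> eB => edcedceB
Step 8: B -> dA => edcedcedA
Step 9: A -> cS => edcedcedcS
Step 10: S -> eB => edcedcedceB
Step 11: B -> dA => edcedcedcedA
Step 12: A -> c => edcedcedcedc
Total derivation steps: 12

12


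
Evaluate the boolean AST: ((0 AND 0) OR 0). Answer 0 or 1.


Step 1: Evaluate inner node
  0 AND 0 = 0
Step 2: Evaluate root node
  0 OR 0 = 0

0


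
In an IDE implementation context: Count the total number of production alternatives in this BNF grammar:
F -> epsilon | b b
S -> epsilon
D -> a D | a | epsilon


Counting alternatives per rule:
  F: 2 alternative(s)
  S: 1 alternative(s)
  D: 3 alternative(s)
Sum: 2 + 1 + 3 = 6

6


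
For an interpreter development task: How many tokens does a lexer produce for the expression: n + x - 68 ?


Scanning 'n + x - 68'
Token 1: 'n' -> identifier
Token 2: '+' -> operator
Token 3: 'x' -> identifier
Token 4: '-' -> operator
Token 5: '68' -> integer_literal
Total tokens: 5

5


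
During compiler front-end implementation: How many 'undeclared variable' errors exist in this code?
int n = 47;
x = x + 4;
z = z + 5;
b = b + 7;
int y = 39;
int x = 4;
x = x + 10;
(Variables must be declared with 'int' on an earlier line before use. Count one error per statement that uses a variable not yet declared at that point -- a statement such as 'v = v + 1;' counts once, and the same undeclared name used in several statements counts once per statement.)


Scanning code line by line:
  Line 1: declare 'n' -> declared = ['n']
  Line 2: use 'x' -> ERROR (undeclared)
  Line 3: use 'z' -> ERROR (undeclared)
  Line 4: use 'b' -> ERROR (undeclared)
  Line 5: declare 'y' -> declared = ['n', 'y']
  Line 6: declare 'x' -> declared = ['n', 'x', 'y']
  Line 7: use 'x' -> OK (declared)
Total undeclared variable errors: 3

3


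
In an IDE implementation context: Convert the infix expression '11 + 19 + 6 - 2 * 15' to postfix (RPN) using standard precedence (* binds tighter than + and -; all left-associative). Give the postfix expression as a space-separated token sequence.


Applying the shunting-yard algorithm:
  Operand 11 -> output
  Push '+' onto operator stack -> op-stack: [+]
  Operand 19 -> output
  See '+' (prec 1); top '+' (prec 1) >= it -> pop '+' to output
  Push '+' onto operator stack -> op-stack: [+]
  Operand 6 -> output
  See '-' (prec 1); top '+' (prec 1) >= it -> pop '+' to output
  Push '-' onto operator stack -> op-stack: [-]
  Operand 2 -> output
  Push '*' onto operator stack -> op-stack: [-, *]
  Operand 15 -> output
  End of input: pop '*' to output
  End of input: pop '-' to output
Postfix result: 11 19 + 6 + 2 15 * -

11 19 + 6 + 2 15 * -


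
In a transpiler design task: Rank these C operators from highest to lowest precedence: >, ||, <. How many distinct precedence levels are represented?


Looking up precedence for each operator:
  > -> precedence 4
  || -> precedence 1
  < -> precedence 4
Sorted highest to lowest: >, <, ||
Distinct precedence values: [4, 1]
Number of distinct levels: 2

2


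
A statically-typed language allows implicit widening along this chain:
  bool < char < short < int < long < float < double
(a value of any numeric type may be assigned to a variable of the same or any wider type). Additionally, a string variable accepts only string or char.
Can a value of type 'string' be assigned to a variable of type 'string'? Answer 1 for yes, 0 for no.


Target variable type: string
Source value type: string
Rule: string accepts only {string, char}
  source 'string' in {string, char}? Yes
Result: 1

1


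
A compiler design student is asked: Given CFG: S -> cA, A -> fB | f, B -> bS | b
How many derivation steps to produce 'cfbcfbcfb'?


Grammar: S -> cA, A -> fB | f, B -> bS | b
Deriving 'cfbcfbcfb':
Step 1: S -> cA => cA
Step 2: A -> fB => cfB
Step 3: B -> bS => cfbS
Step 4: S -> cA => cfbcA
Step 5: A -> fB => cfbcfB
Step 6: B -> bS => cfbcfbS
Step 7: S -> cA => cfbcfbcA
Step 8: A -> fB => cfbcfbcfB
Step 9: B -> b => cfbcfbcfb
Total derivation steps: 9

9


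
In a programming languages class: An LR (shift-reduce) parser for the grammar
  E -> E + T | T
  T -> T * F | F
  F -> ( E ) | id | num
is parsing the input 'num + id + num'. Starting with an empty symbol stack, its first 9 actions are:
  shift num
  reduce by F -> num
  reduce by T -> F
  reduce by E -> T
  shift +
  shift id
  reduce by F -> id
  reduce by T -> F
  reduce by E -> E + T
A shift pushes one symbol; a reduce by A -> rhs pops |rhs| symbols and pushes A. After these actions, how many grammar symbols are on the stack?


Tracking the symbol stack through each action:
  Action 1: shift 'num' : push -> stack = [num] (size 1)
  Action 2: reduce by F -> num : pop 1, push F -> stack = [F] (size 1)
  Action 3: reduce by T -> F : pop 1, push T -> stack = [T] (size 1)
  Action 4: reduce by E -> T : pop 1, push E -> stack = [E] (size 1)
  Action 5: shift '+' : push -> stack = [E, +] (size 2)
  Action 6: shift 'id' : push -> stack = [E, +, id] (size 3)
  Action 7: reduce by F -> id : pop 1, push F -> stack = [E, +, F] (size 3)
  Action 8: reduce by T -> F : pop 1, push T -> stack = [E, +, T] (size 3)
  Action 9: reduce by E -> E + T : pop 3, push E -> stack = [E] (size 1)
Final stack size: 1

1


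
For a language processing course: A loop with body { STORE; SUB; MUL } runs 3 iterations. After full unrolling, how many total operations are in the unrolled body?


Loop body operations: STORE, SUB, MUL (3 ops per iteration)
Unrolling 3 iterations:
  Iteration 1: STORE, SUB, MUL (3 ops)
  Iteration 2: STORE, SUB, MUL (3 ops)
  Iteration 3: STORE, SUB, MUL (3 ops)
Total: 3 iterations * 3 ops/iter = 9 operations

9


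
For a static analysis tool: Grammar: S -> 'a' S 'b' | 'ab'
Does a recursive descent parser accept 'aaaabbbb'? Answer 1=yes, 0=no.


Grammar accepts strings of the form a^n b^n (n >= 1)
Word: 'aaaabbbb'
Counting: 4 a's and 4 b's
Check: 4 == 4? Yes
Derivation (S -> aSb applied 3 time(s), then S -> ab): S => aSb => aaSbb => aaaSbbb => aaaabbbb
Accepted

1


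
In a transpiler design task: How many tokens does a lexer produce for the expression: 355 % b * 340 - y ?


Scanning '355 % b * 340 - y'
Token 1: '355' -> integer_literal
Token 2: '%' -> operator
Token 3: 'b' -> identifier
Token 4: '*' -> operator
Token 5: '340' -> integer_literal
Token 6: '-' -> operator
Token 7: 'y' -> identifier
Total tokens: 7

7


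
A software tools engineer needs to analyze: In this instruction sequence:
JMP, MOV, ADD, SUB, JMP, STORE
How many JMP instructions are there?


Scanning instruction sequence for JMP:
  Position 1: JMP <- MATCH
  Position 2: MOV
  Position 3: ADD
  Position 4: SUB
  Position 5: JMP <- MATCH
  Position 6: STORE
Matches at positions: [1, 5]
Total JMP count: 2

2


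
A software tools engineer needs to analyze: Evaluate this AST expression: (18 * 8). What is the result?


Expression: (18 * 8)
Evaluating step by step:
  18 * 8 = 144
Result: 144

144


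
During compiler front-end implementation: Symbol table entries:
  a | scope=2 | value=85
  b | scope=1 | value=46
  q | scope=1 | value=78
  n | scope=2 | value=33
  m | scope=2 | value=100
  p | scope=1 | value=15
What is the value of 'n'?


Searching symbol table for 'n':
  a | scope=2 | value=85
  b | scope=1 | value=46
  q | scope=1 | value=78
  n | scope=2 | value=33 <- MATCH
  m | scope=2 | value=100
  p | scope=1 | value=15
Found 'n' at scope 2 with value 33

33


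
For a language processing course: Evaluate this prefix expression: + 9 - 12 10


Parsing prefix expression: + 9 - 12 10
Step 1: Innermost operation '- 12 10'
  12 - 10 = 2
Step 2: Outer operation '+ 9 [2]'
  9 + 2 = 11

11


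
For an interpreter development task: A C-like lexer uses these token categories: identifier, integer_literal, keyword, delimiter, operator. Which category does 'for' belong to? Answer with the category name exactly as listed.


Token: 'for'
Checking categories:
  identifier: no
  integer_literal: no
  operator: no
  keyword: YES
  delimiter: no
Category: keyword

keyword


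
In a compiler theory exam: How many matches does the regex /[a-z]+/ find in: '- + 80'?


Pattern: /[a-z]+/ (identifiers)
Input: '- + 80'
Scanning for matches:
Total matches: 0

0


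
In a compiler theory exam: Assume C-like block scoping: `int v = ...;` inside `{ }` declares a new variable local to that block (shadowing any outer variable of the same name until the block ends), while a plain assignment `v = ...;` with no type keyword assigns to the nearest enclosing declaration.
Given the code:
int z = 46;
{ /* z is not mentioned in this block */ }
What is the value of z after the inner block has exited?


Analyzing scoping rules:
Outer scope: declares z = 46
Inner block: z is neither redeclared nor assigned -> unchanged
After the block -> 46
Result: 46

46


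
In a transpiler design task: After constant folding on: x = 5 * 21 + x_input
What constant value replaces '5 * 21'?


Identifying constant sub-expression:
  Original: x = 5 * 21 + x_input
  5 and 21 are both compile-time constants
  Evaluating: 5 * 21 = 105
  After folding: x = 105 + x_input

105


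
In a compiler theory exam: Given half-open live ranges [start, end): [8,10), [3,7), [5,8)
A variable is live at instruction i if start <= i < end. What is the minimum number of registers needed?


Live ranges:
  Var0: [8, 10)
  Var1: [3, 7)
  Var2: [5, 8)
Sweep-line events (position, delta, active):
  pos=3 start -> active=1
  pos=5 start -> active=2
  pos=7 end -> active=1
  pos=8 end -> active=0
  pos=8 start -> active=1
  pos=10 end -> active=0
Maximum simultaneous active: 2
Minimum registers needed: 2

2


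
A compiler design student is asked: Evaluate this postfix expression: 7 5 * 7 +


Processing tokens left to right:
Push 7, Push 5
Pop 7 and 5, compute 7 * 5 = 35, push 35
Push 7
Pop 35 and 7, compute 35 + 7 = 42, push 42
Stack result: 42

42


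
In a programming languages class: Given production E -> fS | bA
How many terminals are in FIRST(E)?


Production: E -> fS | bA
Examining each alternative for leading terminals:
  E -> fS : first terminal = 'f'
  E -> bA : first terminal = 'b'
FIRST(E) = {b, f}
Count: 2

2


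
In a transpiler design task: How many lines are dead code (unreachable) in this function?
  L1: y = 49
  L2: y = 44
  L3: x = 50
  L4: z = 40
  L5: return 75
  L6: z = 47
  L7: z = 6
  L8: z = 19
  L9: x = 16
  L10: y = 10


Analyzing control flow:
  L1: reachable (before return)
  L2: reachable (before return)
  L3: reachable (before return)
  L4: reachable (before return)
  L5: reachable (return statement)
  L6: DEAD (after return at L5)
  L7: DEAD (after return at L5)
  L8: DEAD (after return at L5)
  L9: DEAD (after return at L5)
  L10: DEAD (after return at L5)
Return at L5, total lines = 10
Dead lines: L6 through L10
Count: 5

5


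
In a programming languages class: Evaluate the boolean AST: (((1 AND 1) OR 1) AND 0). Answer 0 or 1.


Step 1: Evaluate inner node
  1 AND 1 = 1
Step 2: Evaluate next node
  1 OR 1 = 1
Step 3: Evaluate root node
  1 AND 0 = 0

0


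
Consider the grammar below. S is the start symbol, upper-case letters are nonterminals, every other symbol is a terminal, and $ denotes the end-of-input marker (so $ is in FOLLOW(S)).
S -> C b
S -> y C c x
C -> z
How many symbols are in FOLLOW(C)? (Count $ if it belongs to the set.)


S is the start symbol and does not occur in any rule body, so FOLLOW(S) = {$}.
Examining every occurrence of C in a rule body:
  S -> C b : C is followed by terminal 'b' -> add 'b'
  S -> y C c x : C is followed by terminal 'c' -> add 'c'
  C -> z : C does not occur in the body -> contributes nothing
FOLLOW(C) = {b, c}
Count: 2

2
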